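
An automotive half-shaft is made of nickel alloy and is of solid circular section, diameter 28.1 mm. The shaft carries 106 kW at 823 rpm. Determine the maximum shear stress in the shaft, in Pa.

ω = 2π·823/60 = 86.18 rad/s, so T = P/ω = 106×10³ / 86.18 = 1230 N·m.
J = πd⁴/32 = π(0.0281)⁴/32 = 6.121×10^-8 m⁴.
τ_max = T·r/J = 1230 × 0.0140 / 6.121×10^-8 = 2.823×10^8 Pa.

2.82e8 Pa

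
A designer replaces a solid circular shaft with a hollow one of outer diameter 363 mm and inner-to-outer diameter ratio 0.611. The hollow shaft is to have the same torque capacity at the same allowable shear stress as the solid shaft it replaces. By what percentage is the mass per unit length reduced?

Equal τ_max and T ⇒ the solid shaft needs d_s³ = d_o³(1−k⁴), so d_s = 363·(1−0.611⁴)^(1/3) = 345.3 mm.
Area ratio A_h/A_s = d_o²(1−k²)/d_s² = (1−k²)/(1−k⁴)^(2/3) = 0.6926.
Mass saving = 1 − 0.6926 = 30.7 %.

30.7 %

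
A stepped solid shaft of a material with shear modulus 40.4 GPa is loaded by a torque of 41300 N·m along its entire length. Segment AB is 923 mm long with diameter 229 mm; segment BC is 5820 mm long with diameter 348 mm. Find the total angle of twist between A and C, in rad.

0.00763 rad

J_AB = π(0.229)⁴/32 = 2.70×10^-4 m⁴; J_BC = π(0.348)⁴/32 = 1.44×10^-3 m⁴.
θ = (T/G)·Σ L_i/J_i = (41300/40.4×10⁹)·(0.923/2.70×10^-4 + 5.82/1.44×10^-3) = 7.627×10^-3 rad.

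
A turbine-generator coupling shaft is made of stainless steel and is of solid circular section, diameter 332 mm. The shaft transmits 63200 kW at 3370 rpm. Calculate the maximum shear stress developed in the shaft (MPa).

24.9 MPa

ω = 2π·3370/60 = 352.9 rad/s, so T = P/ω = 63200×10³ / 352.9 = 179100 N·m.
J = πd⁴/32 = π(0.332)⁴/32 = 1.193×10^-3 m⁴.
τ_max = T·r/J = 179100 × 0.166 / 1.193×10^-3 = 2.492×10^7 Pa.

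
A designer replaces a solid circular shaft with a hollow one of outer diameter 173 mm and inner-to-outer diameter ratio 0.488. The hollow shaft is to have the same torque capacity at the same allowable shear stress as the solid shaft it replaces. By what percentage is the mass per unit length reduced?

Equal τ_max and T ⇒ the solid shaft needs d_s³ = d_o³(1−k⁴), so d_s = 173·(1−0.488⁴)^(1/3) = 169.7 mm.
Area ratio A_h/A_s = d_o²(1−k²)/d_s² = (1−k²)/(1−k⁴)^(2/3) = 0.7921.
Mass saving = 1 − 0.7921 = 20.8 %.

20.8 %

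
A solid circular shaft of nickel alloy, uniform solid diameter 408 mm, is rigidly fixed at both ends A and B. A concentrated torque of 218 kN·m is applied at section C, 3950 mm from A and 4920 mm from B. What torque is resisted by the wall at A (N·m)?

With uniform GJ and both ends fixed, compatibility θ_AC = θ_CB gives T_A·a = T_B·b, together with T_A + T_B = T₀.
T_A = T₀·b/(a+b) = 218000·4920/8870 = 120900 N·m; T_B = 97080 N·m.

121000 N·m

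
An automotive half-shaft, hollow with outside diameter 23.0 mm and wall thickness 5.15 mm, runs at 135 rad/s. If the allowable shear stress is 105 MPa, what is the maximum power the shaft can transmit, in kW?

J = π(d_o⁴ − d_i⁴)/32 = π(0.0230⁴ − 0.0127⁴)/32 = 2.492×10^-8 m⁴.
T_max = τ_allow·J/r = 1.05×10^8 × 2.492×10^-8 / 0.0115 = 227.5 N·m.
ω = 135 rad/s, so P_max = T_max·ω = 3.072×10^4 W.

30.7 kW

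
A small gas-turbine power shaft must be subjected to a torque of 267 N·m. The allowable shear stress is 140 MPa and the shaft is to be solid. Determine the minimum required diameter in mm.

For a solid shaft τ_max = 16T/(πd³), so d = (16T/(π τ_allow))^(1/3) = (16·267.0/(π·1.40×10^8))^(1/3) = 0.02134 m.

21.3 mm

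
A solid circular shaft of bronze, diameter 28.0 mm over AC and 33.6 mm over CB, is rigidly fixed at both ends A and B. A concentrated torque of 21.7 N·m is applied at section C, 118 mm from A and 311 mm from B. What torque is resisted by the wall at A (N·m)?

Compatibility: T_A·a/J_AC = T_B·b/J_CB with T_A + T_B = T₀.
J_AC = 6.03×10^-8 m⁴, J_CB = 1.25×10^-7 m⁴, so T_A = T₀·(J_AC/a)/((J_AC/a)+(J_CB/b)) = 12.14 N·m, T_B = 9.555 N·m.

12.1 N·m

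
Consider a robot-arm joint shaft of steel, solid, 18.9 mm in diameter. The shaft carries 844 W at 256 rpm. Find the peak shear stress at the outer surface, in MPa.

ω = 2π·256/60 = 26.81 rad/s, so T = P/ω = 844 / 26.81 = 31.48 N·m.
J = πd⁴/32 = π(0.0189)⁴/32 = 1.253×10^-8 m⁴.
τ_max = T·r/J = 31.48 × 0.00945 / 1.253×10^-8 = 2.375×10^7 Pa.

23.7 MPa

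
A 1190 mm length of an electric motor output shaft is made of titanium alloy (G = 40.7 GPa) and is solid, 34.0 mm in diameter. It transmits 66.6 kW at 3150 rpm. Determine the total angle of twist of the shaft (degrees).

ω = 2π·3150/60 = 329.9 rad/s, so T = P/ω = 66.6×10³ / 329.9 = 201.9 N·m.
J = πd⁴/32 = π(0.0340)⁴/32 = 1.312×10^-7 m⁴.
θ = T·L/(G·J) = 201.9 × 1.19 / (40.7×10⁹ × 1.312×10^-7) = 0.04500 rad.

2.58°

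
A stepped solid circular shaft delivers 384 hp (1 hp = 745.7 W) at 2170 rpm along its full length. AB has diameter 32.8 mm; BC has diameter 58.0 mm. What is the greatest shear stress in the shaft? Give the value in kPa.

182000 kPa

ω = 2π·2170/60 = 227.2 rad/s, so T = P/ω = 384×745.7 / 227.2 = 1260 N·m.
Under the same torque, τ_max = 16T/(πd³) is largest where d is smallest — segment AB (d = 32.8 mm).
τ_max = 16·1260/(π·(0.0328)³) = 1.819×10^8 Pa.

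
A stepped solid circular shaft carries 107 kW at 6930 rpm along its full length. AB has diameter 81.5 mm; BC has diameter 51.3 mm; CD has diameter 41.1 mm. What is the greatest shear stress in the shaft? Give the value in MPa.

10.8 MPa

ω = 2π·6930/60 = 725.7 rad/s, so T = P/ω = 107×10³ / 725.7 = 147.4 N·m.
Under the same torque, τ_max = 16T/(πd³) is largest where d is smallest — segment CD (d = 41.1 mm).
τ_max = 16·147.4/(π·(0.0411)³) = 1.082×10^7 Pa.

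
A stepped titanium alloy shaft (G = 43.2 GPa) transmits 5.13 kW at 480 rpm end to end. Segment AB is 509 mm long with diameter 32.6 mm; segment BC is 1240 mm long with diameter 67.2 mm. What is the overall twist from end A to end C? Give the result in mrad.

12.3 mrad

ω = 2π·480/60 = 50.27 rad/s, so T = P/ω = 5.13×10³ / 50.27 = 102.1 N·m.
J_AB = π(0.0326)⁴/32 = 1.11×10^-7 m⁴; J_BC = π(0.0672)⁴/32 = 2.00×10^-6 m⁴.
θ = (T/G)·Σ L_i/J_i = (102.1/43.2×10⁹)·(0.509/1.11×10^-7 + 1.24/2.00×10^-6) = 0.01231 rad.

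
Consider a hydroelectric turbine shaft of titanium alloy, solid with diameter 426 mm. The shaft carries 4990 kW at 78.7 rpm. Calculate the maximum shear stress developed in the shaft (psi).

ω = 2π·78.7/60 = 8.241 rad/s, so T = P/ω = 4990×10³ / 8.241 = 605500 N·m.
J = πd⁴/32 = π(0.426)⁴/32 = 3.233×10^-3 m⁴.
τ_max = T·r/J = 605500 × 0.213 / 3.233×10^-3 = 3.989×10^7 Pa.

5790 psi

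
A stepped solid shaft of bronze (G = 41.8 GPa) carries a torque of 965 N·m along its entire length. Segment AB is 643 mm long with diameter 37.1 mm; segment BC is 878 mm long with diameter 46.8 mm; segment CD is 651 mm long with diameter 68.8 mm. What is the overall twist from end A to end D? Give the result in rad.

0.130 rad

J_AB = π(0.0371)⁴/32 = 1.86×10^-7 m⁴; J_BC = π(0.0468)⁴/32 = 4.71×10^-7 m⁴; J_CD = π(0.0688)⁴/32 = 2.20×10^-6 m⁴.
θ = (T/G)·Σ L_i/J_i = (965.0/41.8×10⁹)·(0.643/1.86×10^-7 + 0.878/4.71×10^-7 + 0.651/2.20×10^-6) = 0.1297 rad.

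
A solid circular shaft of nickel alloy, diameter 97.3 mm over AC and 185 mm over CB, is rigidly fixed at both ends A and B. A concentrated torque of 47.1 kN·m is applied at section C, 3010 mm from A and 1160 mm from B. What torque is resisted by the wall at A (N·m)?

Compatibility: T_A·a/J_AC = T_B·b/J_CB with T_A + T_B = T₀.
J_AC = 8.80×10^-6 m⁴, J_CB = 1.15×10^-4 m⁴, so T_A = T₀·(J_AC/a)/((J_AC/a)+(J_CB/b)) = 1349 N·m, T_B = 45750 N·m.

1350 N·m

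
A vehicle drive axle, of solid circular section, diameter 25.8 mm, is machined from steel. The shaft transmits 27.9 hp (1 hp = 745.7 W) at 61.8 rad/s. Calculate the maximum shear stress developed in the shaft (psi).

14500 psi

ω = 61.8 rad/s, so T = P/ω = 27.9×745.7 / 61.80 = 336.7 N·m.
J = πd⁴/32 = π(0.0258)⁴/32 = 4.350×10^-8 m⁴.
τ_max = T·r/J = 336.7 × 0.0129 / 4.350×10^-8 = 9.984×10^7 Pa.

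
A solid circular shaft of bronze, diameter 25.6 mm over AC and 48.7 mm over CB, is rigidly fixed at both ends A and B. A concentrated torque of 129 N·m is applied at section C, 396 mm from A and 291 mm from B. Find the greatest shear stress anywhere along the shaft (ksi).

Compatibility: T_A·a/J_AC = T_B·b/J_CB with T_A + T_B = T₀.
J_AC = 4.22×10^-8 m⁴, J_CB = 5.52×10^-7 m⁴, so T_A = T₀·(J_AC/a)/((J_AC/a)+(J_CB/b)) = 6.854 N·m, T_B = 122.1 N·m.
τ in each portion: τ_AC = 2.08×10^6 Pa, τ_CB = 5.39×10^6 Pa; maximum is in CB.
τ_max = T_CB·r/J = 122.1·0.0244/5.52×10^-7 = 5.386×10^6 Pa.

0.781 ksi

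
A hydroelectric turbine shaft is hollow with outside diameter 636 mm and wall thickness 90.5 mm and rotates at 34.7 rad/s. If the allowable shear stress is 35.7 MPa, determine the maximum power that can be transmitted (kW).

46200 kW

J = π(d_o⁴ − d_i⁴)/32 = π(0.636⁴ − 0.455⁴)/32 = 0.01186 m⁴.
T_max = τ_allow·J/r = 3.57×10^7 × 0.01186 / 0.318 = 1.331e6 N·m.
ω = 34.7 rad/s, so P_max = T_max·ω = 4.618×10^7 W.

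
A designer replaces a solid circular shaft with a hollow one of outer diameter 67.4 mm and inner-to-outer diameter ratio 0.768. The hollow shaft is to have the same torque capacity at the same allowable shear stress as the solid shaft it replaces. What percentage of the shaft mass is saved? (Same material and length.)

45.5 %

Equal τ_max and T ⇒ the solid shaft needs d_s³ = d_o³(1−k⁴), so d_s = 67.4·(1−0.768⁴)^(1/3) = 58.45 mm.
Area ratio A_h/A_s = d_o²(1−k²)/d_s² = (1−k²)/(1−k⁴)^(2/3) = 0.5455.
Mass saving = 1 − 0.5455 = 45.5 %.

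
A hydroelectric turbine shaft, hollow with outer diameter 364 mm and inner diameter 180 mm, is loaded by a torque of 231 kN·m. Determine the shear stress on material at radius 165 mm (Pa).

2.35e7 Pa

J = π(d_o⁴ − d_i⁴)/32 = π(0.364⁴ − 0.180⁴)/32 = 1.620×10^-3 m⁴.
Shear stress varies linearly with radius: τ = T·r/J = 231000 × 0.165 / 1.620×10^-3 = 2.352×10^7 Pa.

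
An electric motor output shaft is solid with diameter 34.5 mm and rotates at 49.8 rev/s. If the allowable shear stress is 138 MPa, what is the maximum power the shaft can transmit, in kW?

348 kW

J = πd⁴/32 = π(0.0345)⁴/32 = 1.391×10^-7 m⁴.
T_max = τ_allow·J/r = 1.38×10^8 × 1.391×10^-7 / 0.0173 = 1113 N·m.
ω = 2π·49.8 = 312.9 rad/s, so P_max = T_max·ω = 3.482×10^5 W.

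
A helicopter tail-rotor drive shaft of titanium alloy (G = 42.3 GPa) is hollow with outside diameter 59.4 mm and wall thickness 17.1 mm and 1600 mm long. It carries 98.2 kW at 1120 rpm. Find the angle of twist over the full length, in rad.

ω = 2π·1120/60 = 117.3 rad/s, so T = P/ω = 98.2×10³ / 117.3 = 837.3 N·m.
J = π(d_o⁴ − d_i⁴)/32 = π(0.0594⁴ − 0.0252⁴)/32 = 1.183×10^-6 m⁴.
θ = T·L/(G·J) = 837.3 × 1.60 / (42.3×10⁹ × 1.183×10^-6) = 0.02678 rad.

0.0268 rad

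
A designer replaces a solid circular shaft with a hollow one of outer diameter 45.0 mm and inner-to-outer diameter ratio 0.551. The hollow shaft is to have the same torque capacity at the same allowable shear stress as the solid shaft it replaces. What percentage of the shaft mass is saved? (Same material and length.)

25.7 %

Equal τ_max and T ⇒ the solid shaft needs d_s³ = d_o³(1−k⁴), so d_s = 45.0·(1−0.551⁴)^(1/3) = 43.57 mm.
Area ratio A_h/A_s = d_o²(1−k²)/d_s² = (1−k²)/(1−k⁴)^(2/3) = 0.7428.
Mass saving = 1 − 0.7428 = 25.7 %.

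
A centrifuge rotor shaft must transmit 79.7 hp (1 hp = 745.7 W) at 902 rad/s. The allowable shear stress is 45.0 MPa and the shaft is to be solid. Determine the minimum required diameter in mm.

ω = 902 rad/s, so T = P/ω = 79.7×745.7 / 902.0 = 65.89 N·m.
For a solid shaft τ_max = 16T/(πd³), so d = (16T/(π τ_allow))^(1/3) = (16·65.89/(π·4.50×10^7))^(1/3) = 0.01954 m.

19.5 mm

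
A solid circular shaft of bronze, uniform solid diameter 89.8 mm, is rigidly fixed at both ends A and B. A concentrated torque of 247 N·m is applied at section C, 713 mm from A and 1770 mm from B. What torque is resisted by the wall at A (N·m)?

With uniform GJ and both ends fixed, compatibility θ_AC = θ_CB gives T_A·a = T_B·b, together with T_A + T_B = T₀.
T_A = T₀·b/(a+b) = 247.0·1770/2483 = 176.1 N·m; T_B = 70.93 N·m.

176 N·m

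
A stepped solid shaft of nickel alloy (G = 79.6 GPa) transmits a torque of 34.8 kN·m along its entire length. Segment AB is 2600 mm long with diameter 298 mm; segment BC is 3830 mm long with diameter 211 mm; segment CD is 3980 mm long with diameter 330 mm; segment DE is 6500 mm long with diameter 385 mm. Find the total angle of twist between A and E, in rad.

J_AB = π(0.298)⁴/32 = 7.74×10^-4 m⁴; J_BC = π(0.211)⁴/32 = 1.95×10^-4 m⁴; J_CD = π(0.330)⁴/32 = 1.16×10^-3 m⁴; J_DE = π(0.385)⁴/32 = 2.16×10^-3 m⁴.
θ = (T/G)·Σ L_i/J_i = (34800/79.6×10⁹)·(2.60/7.74×10^-4 + 3.83/1.95×10^-4 + 3.98/1.16×10^-3 + 6.50/2.16×10^-3) = 0.01288 rad.

0.0129 rad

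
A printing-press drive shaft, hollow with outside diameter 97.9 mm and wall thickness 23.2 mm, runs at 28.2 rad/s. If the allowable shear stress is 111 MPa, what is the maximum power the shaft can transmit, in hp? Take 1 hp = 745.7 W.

714 hp

J = π(d_o⁴ − d_i⁴)/32 = π(0.0979⁴ − 0.0515⁴)/32 = 8.328×10^-6 m⁴.
T_max = τ_allow·J/r = 1.11×10^8 × 8.328×10^-6 / 0.0490 = 18880 N·m.
ω = 28.2 rad/s, so P_max = T_max·ω = 5.325×10^5 W.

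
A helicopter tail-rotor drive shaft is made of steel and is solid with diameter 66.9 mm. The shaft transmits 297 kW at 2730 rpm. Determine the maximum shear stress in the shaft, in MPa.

ω = 2π·2730/60 = 285.9 rad/s, so T = P/ω = 297×10³ / 285.9 = 1039 N·m.
J = πd⁴/32 = π(0.0669)⁴/32 = 1.967×10^-6 m⁴.
τ_max = T·r/J = 1039 × 0.0335 / 1.967×10^-6 = 1.767×10^7 Pa.

17.7 MPa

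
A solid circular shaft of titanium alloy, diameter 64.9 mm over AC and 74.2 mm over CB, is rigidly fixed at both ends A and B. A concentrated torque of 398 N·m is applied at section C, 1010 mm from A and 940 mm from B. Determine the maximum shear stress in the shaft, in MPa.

Compatibility: T_A·a/J_AC = T_B·b/J_CB with T_A + T_B = T₀.
J_AC = 1.74×10^-6 m⁴, J_CB = 2.98×10^-6 m⁴, so T_A = T₀·(J_AC/a)/((J_AC/a)+(J_CB/b)) = 140.3 N·m, T_B = 257.7 N·m.
τ in each portion: τ_AC = 2.61×10^6 Pa, τ_CB = 3.21×10^6 Pa; maximum is in CB.
τ_max = T_CB·r/J = 257.7·0.0371/2.98×10^-6 = 3.212×10^6 Pa.

3.21 MPa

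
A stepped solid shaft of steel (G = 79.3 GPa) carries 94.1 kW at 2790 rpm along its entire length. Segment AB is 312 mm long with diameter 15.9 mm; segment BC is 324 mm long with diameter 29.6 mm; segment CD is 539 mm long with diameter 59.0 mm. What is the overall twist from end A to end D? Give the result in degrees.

12.7°

ω = 2π·2790/60 = 292.2 rad/s, so T = P/ω = 94.1×10³ / 292.2 = 322.1 N·m.
J_AB = π(0.0159)⁴/32 = 6.27×10^-9 m⁴; J_BC = π(0.0296)⁴/32 = 7.54×10^-8 m⁴; J_CD = π(0.0590)⁴/32 = 1.19×10^-6 m⁴.
θ = (T/G)·Σ L_i/J_i = (322.1/79.3×10⁹)·(0.312/6.27×10^-9 + 0.324/7.54×10^-8 + 0.539/1.19×10^-6) = 0.2213 rad.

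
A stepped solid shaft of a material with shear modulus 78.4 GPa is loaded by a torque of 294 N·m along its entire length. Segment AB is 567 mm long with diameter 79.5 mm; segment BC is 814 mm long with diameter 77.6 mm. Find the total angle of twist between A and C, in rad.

J_AB = π(0.0795)⁴/32 = 3.92×10^-6 m⁴; J_BC = π(0.0776)⁴/32 = 3.56×10^-6 m⁴.
θ = (T/G)·Σ L_i/J_i = (294.0/78.4×10⁹)·(0.567/3.92×10^-6 + 0.814/3.56×10^-6) = 1.400×10^-3 rad.

0.00140 rad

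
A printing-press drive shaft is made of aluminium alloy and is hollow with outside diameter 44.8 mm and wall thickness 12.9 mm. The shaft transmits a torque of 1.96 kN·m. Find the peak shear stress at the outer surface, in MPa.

115 MPa

J = π(d_o⁴ − d_i⁴)/32 = π(0.0448⁴ − 0.0190⁴)/32 = 3.827×10^-7 m⁴.
τ_max = T·r/J = 1960 × 0.0224 / 3.827×10^-7 = 1.147×10^8 Pa.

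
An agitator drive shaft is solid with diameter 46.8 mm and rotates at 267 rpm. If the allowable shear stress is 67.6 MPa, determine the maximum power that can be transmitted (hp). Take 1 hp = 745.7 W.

51.0 hp

J = πd⁴/32 = π(0.0468)⁴/32 = 4.710×10^-7 m⁴.
T_max = τ_allow·J/r = 6.76×10^7 × 4.710×10^-7 / 0.0234 = 1361 N·m.
ω = 2π·267/60 = 27.96 rad/s, so P_max = T_max·ω = 3.804×10^4 W.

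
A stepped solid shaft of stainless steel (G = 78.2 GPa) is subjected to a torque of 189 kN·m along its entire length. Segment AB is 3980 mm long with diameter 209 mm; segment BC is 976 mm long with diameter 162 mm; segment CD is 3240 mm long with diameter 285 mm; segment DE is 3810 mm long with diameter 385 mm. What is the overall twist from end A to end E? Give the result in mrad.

103 mrad

J_AB = π(0.209)⁴/32 = 1.87×10^-4 m⁴; J_BC = π(0.162)⁴/32 = 6.76×10^-5 m⁴; J_CD = π(0.285)⁴/32 = 6.48×10^-4 m⁴; J_DE = π(0.385)⁴/32 = 2.16×10^-3 m⁴.
θ = (T/G)·Σ L_i/J_i = (189000/78.2×10⁹)·(3.98/1.87×10^-4 + 0.976/6.76×10^-5 + 3.24/6.48×10^-4 + 3.81/2.16×10^-3) = 0.1026 rad.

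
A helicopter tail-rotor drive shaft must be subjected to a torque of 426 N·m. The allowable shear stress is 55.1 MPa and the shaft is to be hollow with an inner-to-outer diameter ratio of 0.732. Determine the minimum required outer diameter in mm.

For a hollow shaft with d_i/d_o = 0.732: τ_max = 16T/(π d_o³ (1−k⁴)), so d_o = [16T/(π τ_allow (1−k⁴))]^(1/3) = [16·426.0/(π·5.51×10^7·0.7129)]^(1/3) = 0.03808 m.

38.1 mm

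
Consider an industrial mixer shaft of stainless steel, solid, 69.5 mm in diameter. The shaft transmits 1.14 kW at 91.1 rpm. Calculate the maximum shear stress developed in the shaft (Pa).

ω = 2π·91.1/60 = 9.540 rad/s, so T = P/ω = 1.14×10³ / 9.540 = 119.5 N·m.
J = πd⁴/32 = π(0.0695)⁴/32 = 2.291×10^-6 m⁴.
τ_max = T·r/J = 119.5 × 0.0348 / 2.291×10^-6 = 1.813×10^6 Pa.

1.81e6 Pa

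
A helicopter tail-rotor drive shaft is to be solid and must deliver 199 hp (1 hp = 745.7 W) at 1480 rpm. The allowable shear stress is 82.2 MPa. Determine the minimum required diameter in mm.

39.0 mm

ω = 2π·1480/60 = 155.0 rad/s, so T = P/ω = 199×745.7 / 155.0 = 957.5 N·m.
For a solid shaft τ_max = 16T/(πd³), so d = (16T/(π τ_allow))^(1/3) = (16·957.5/(π·8.22×10^7))^(1/3) = 0.03900 m.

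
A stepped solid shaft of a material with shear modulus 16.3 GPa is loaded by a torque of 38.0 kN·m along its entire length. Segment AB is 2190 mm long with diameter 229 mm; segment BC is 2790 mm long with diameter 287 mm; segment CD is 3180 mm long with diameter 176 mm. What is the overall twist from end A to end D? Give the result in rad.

0.107 rad

J_AB = π(0.229)⁴/32 = 2.70×10^-4 m⁴; J_BC = π(0.287)⁴/32 = 6.66×10^-4 m⁴; J_CD = π(0.176)⁴/32 = 9.42×10^-5 m⁴.
θ = (T/G)·Σ L_i/J_i = (38000/16.3×10⁹)·(2.19/2.70×10^-4 + 2.79/6.66×10^-4 + 3.18/9.42×10^-5) = 0.1074 rad.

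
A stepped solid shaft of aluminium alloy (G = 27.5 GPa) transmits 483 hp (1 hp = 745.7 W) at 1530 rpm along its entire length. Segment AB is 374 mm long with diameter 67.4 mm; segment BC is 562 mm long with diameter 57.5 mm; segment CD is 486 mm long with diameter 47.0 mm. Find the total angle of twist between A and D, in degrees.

ω = 2π·1530/60 = 160.2 rad/s, so T = P/ω = 483×745.7 / 160.2 = 2248 N·m.
J_AB = π(0.0674)⁴/32 = 2.03×10^-6 m⁴; J_BC = π(0.0575)⁴/32 = 1.07×10^-6 m⁴; J_CD = π(0.0470)⁴/32 = 4.79×10^-7 m⁴.
θ = (T/G)·Σ L_i/J_i = (2248/27.5×10⁹)·(0.374/2.03×10^-6 + 0.562/1.07×10^-6 + 0.486/4.79×10^-7) = 0.1408 rad.

8.07°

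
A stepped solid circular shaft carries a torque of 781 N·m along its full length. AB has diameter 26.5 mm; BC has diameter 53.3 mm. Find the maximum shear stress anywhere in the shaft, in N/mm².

214 N/mm²

Under the same torque, τ_max = 16T/(πd³) is largest where d is smallest — segment AB (d = 26.5 mm).
τ_max = 16·781.0/(π·(0.0265)³) = 2.137×10^8 Pa.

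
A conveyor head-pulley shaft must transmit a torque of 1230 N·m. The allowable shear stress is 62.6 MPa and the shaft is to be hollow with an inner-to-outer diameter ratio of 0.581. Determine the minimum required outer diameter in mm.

48.3 mm

For a hollow shaft with d_i/d_o = 0.581: τ_max = 16T/(π d_o³ (1−k⁴)), so d_o = [16T/(π τ_allow (1−k⁴))]^(1/3) = [16·1230/(π·6.26×10^7·0.8861)]^(1/3) = 0.04834 m.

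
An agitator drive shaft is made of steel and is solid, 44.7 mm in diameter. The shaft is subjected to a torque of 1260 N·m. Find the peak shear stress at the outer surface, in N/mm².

71.8 N/mm²

J = πd⁴/32 = π(0.0447)⁴/32 = 3.919×10^-7 m⁴.
τ_max = T·r/J = 1260 × 0.0224 / 3.919×10^-7 = 7.185×10^7 Pa.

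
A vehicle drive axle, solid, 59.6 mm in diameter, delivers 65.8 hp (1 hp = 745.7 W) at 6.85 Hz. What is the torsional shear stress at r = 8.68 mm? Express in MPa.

7.99 MPa

ω = 2π·6.85 = 43.04 rad/s, so T = P/ω = 65.8×745.7 / 43.04 = 1140 N·m.
J = πd⁴/32 = π(0.0596)⁴/32 = 1.239×10^-6 m⁴.
Shear stress varies linearly with radius: τ = T·r/J = 1140 × 0.00868 / 1.239×10^-6 = 7.988×10^6 Pa.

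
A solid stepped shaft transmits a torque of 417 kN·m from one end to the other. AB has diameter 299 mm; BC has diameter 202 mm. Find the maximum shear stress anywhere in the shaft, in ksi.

Under the same torque, τ_max = 16T/(πd³) is largest where d is smallest — segment BC (d = 202 mm).
τ_max = 16·417000/(π·(0.202)³) = 2.577×10^8 Pa.

37.4 ksi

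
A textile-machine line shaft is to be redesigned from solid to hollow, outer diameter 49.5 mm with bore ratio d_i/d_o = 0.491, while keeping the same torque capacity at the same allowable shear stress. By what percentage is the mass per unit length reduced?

Equal τ_max and T ⇒ the solid shaft needs d_s³ = d_o³(1−k⁴), so d_s = 49.5·(1−0.491⁴)^(1/3) = 48.52 mm.
Area ratio A_h/A_s = d_o²(1−k²)/d_s² = (1−k²)/(1−k⁴)^(2/3) = 0.7898.
Mass saving = 1 − 0.7898 = 21.0 %.

21.0 %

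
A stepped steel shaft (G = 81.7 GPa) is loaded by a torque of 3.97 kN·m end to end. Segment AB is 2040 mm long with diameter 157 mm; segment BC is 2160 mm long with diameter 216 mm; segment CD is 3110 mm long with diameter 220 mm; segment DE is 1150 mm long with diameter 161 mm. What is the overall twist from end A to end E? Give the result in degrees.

J_AB = π(0.157)⁴/32 = 5.96×10^-5 m⁴; J_BC = π(0.216)⁴/32 = 2.14×10^-4 m⁴; J_CD = π(0.220)⁴/32 = 2.30×10^-4 m⁴; J_DE = π(0.161)⁴/32 = 6.60×10^-5 m⁴.
θ = (T/G)·Σ L_i/J_i = (3970/81.7×10⁹)·(2.04/5.96×10^-5 + 2.16/2.14×10^-4 + 3.11/2.30×10^-4 + 1.15/6.60×10^-5) = 3.657×10^-3 rad.

0.210°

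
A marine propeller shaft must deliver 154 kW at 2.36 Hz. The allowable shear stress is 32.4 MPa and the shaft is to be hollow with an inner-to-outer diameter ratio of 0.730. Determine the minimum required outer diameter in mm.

ω = 2π·2.36 = 14.83 rad/s, so T = P/ω = 154×10³ / 14.83 = 10390 N·m.
For a hollow shaft with d_i/d_o = 0.730: τ_max = 16T/(π d_o³ (1−k⁴)), so d_o = [16T/(π τ_allow (1−k⁴))]^(1/3) = [16·10390/(π·3.24×10^7·0.7160)]^(1/3) = 0.1316 m.

132 mm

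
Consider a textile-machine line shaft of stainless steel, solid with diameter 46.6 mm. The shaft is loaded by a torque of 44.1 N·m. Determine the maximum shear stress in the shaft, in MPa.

2.22 MPa

J = πd⁴/32 = π(0.0466)⁴/32 = 4.630×10^-7 m⁴.
τ_max = T·r/J = 44.10 × 0.0233 / 4.630×10^-7 = 2.219×10^6 Pa.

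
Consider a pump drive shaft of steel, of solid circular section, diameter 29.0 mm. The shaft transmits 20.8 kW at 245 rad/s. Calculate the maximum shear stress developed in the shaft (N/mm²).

ω = 245 rad/s, so T = P/ω = 20.8×10³ / 245.0 = 84.90 N·m.
J = πd⁴/32 = π(0.0290)⁴/32 = 6.944×10^-8 m⁴.
τ_max = T·r/J = 84.90 × 0.0145 / 6.944×10^-8 = 1.773×10^7 Pa.

17.7 N/mm²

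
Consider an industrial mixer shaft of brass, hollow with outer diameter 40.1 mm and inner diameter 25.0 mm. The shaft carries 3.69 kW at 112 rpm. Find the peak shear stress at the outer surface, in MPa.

ω = 2π·112/60 = 11.73 rad/s, so T = P/ω = 3.69×10³ / 11.73 = 314.6 N·m.
J = π(d_o⁴ − d_i⁴)/32 = π(0.0401⁴ − 0.0250⁴)/32 = 2.155×10^-7 m⁴.
τ_max = T·r/J = 314.6 × 0.0201 / 2.155×10^-7 = 2.927×10^7 Pa.

29.3 MPa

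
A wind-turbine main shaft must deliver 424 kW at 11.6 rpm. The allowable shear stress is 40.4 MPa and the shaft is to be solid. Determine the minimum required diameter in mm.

ω = 2π·11.6/60 = 1.215 rad/s, so T = P/ω = 424×10³ / 1.215 = 349000 N·m.
For a solid shaft τ_max = 16T/(πd³), so d = (16T/(π τ_allow))^(1/3) = (16·349000/(π·4.04×10^7))^(1/3) = 0.3530 m.

353 mm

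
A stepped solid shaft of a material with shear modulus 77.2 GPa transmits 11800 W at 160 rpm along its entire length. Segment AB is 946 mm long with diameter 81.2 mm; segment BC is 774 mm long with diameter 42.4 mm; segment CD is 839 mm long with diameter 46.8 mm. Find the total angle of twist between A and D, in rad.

0.0405 rad

ω = 2π·160/60 = 16.76 rad/s, so T = P/ω = 11800 / 16.76 = 704.3 N·m.
J_AB = π(0.0812)⁴/32 = 4.27×10^-6 m⁴; J_BC = π(0.0424)⁴/32 = 3.17×10^-7 m⁴; J_CD = π(0.0468)⁴/32 = 4.71×10^-7 m⁴.
θ = (T/G)·Σ L_i/J_i = (704.3/77.2×10⁹)·(0.946/4.27×10^-6 + 0.774/3.17×10^-7 + 0.839/4.71×10^-7) = 0.04053 rad.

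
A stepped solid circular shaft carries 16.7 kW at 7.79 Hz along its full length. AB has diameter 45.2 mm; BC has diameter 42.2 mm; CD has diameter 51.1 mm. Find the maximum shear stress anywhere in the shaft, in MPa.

ω = 2π·7.79 = 48.95 rad/s, so T = P/ω = 16.7×10³ / 48.95 = 341.2 N·m.
Under the same torque, τ_max = 16T/(πd³) is largest where d is smallest — segment BC (d = 42.2 mm).
τ_max = 16·341.2/(π·(0.0422)³) = 2.312×10^7 Pa.

23.1 MPa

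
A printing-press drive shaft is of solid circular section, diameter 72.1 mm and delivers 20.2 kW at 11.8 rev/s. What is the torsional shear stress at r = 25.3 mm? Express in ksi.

ω = 2π·11.8 = 74.14 rad/s, so T = P/ω = 20.2×10³ / 74.14 = 272.5 N·m.
J = πd⁴/32 = π(0.0721)⁴/32 = 2.653×10^-6 m⁴.
Shear stress varies linearly with radius: τ = T·r/J = 272.5 × 0.0253 / 2.653×10^-6 = 2.598×10^6 Pa.

0.377 ksi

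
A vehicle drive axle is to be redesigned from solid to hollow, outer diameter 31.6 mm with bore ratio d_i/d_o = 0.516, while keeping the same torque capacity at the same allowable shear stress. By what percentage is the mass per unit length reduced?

22.9 %

Equal τ_max and T ⇒ the solid shaft needs d_s³ = d_o³(1−k⁴), so d_s = 31.6·(1−0.516⁴)^(1/3) = 30.83 mm.
Area ratio A_h/A_s = d_o²(1−k²)/d_s² = (1−k²)/(1−k⁴)^(2/3) = 0.7706.
Mass saving = 1 − 0.7706 = 22.9 %.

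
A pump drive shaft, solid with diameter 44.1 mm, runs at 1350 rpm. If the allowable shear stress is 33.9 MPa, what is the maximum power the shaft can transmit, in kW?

80.7 kW

J = πd⁴/32 = π(0.0441)⁴/32 = 3.713×10^-7 m⁴.
T_max = τ_allow·J/r = 3.39×10^7 × 3.713×10^-7 / 0.0221 = 570.9 N·m.
ω = 2π·1350/60 = 141.4 rad/s, so P_max = T_max·ω = 8.071×10^4 W.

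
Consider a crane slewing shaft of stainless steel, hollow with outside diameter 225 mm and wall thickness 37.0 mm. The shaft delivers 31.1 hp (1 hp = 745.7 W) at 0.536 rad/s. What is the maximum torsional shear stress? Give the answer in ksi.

ω = 0.536 rad/s, so T = P/ω = 31.1×745.7 / 0.5360 = 43270 N·m.
J = π(d_o⁴ − d_i⁴)/32 = π(0.225⁴ − 0.151⁴)/32 = 2.006×10^-4 m⁴.
τ_max = T·r/J = 43270 × 0.113 / 2.006×10^-4 = 2.427×10^7 Pa.

3.52 ksi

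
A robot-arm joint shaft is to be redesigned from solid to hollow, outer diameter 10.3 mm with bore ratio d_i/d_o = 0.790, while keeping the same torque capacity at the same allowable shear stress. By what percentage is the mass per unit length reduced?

Equal τ_max and T ⇒ the solid shaft needs d_s³ = d_o³(1−k⁴), so d_s = 10.3·(1−0.790⁴)^(1/3) = 8.738 mm.
Area ratio A_h/A_s = d_o²(1−k²)/d_s² = (1−k²)/(1−k⁴)^(2/3) = 0.5223.
Mass saving = 1 − 0.5223 = 47.8 %.

47.8 %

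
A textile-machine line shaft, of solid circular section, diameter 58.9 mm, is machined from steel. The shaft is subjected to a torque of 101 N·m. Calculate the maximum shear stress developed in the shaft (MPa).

2.52 MPa

J = πd⁴/32 = π(0.0589)⁴/32 = 1.182×10^-6 m⁴.
τ_max = T·r/J = 101.0 × 0.0295 / 1.182×10^-6 = 2.517×10^6 Pa.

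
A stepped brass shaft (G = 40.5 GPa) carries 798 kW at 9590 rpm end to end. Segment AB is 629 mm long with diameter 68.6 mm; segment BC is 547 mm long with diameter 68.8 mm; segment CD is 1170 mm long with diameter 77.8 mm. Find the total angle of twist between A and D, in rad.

ω = 2π·9590/60 = 1004 rad/s, so T = P/ω = 798×10³ / 1004 = 794.6 N·m.
J_AB = π(0.0686)⁴/32 = 2.17×10^-6 m⁴; J_BC = π(0.0688)⁴/32 = 2.20×10^-6 m⁴; J_CD = π(0.0778)⁴/32 = 3.60×10^-6 m⁴.
θ = (T/G)·Σ L_i/J_i = (794.6/40.5×10⁹)·(0.629/2.17×10^-6 + 0.547/2.20×10^-6 + 1.17/3.60×10^-6) = 0.01694 rad.

0.0169 rad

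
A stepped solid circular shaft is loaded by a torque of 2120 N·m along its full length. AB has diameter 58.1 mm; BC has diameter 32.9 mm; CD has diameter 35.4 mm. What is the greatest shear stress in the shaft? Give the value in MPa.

Under the same torque, τ_max = 16T/(πd³) is largest where d is smallest — segment BC (d = 32.9 mm).
τ_max = 16·2120/(π·(0.0329)³) = 3.032×10^8 Pa.

303 MPa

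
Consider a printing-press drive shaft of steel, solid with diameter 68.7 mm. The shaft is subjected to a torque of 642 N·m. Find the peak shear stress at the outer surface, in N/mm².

10.1 N/mm²

J = πd⁴/32 = π(0.0687)⁴/32 = 2.187×10^-6 m⁴.
τ_max = T·r/J = 642.0 × 0.0343 / 2.187×10^-6 = 1.008×10^7 Pa.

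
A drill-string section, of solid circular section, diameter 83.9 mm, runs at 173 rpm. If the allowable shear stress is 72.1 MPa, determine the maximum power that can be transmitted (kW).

151 kW

J = πd⁴/32 = π(0.0839)⁴/32 = 4.865×10^-6 m⁴.
T_max = τ_allow·J/r = 7.21×10^7 × 4.865×10^-6 / 0.0420 = 8361 N·m.
ω = 2π·173/60 = 18.12 rad/s, so P_max = T_max·ω = 1.515×10^5 W.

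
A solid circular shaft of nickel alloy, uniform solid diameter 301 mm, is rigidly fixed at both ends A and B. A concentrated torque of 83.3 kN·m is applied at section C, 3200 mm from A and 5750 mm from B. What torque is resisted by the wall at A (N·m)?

53500 N·m

With uniform GJ and both ends fixed, compatibility θ_AC = θ_CB gives T_A·a = T_B·b, together with T_A + T_B = T₀.
T_A = T₀·b/(a+b) = 83300·5750/8950 = 53520 N·m; T_B = 29780 N·m.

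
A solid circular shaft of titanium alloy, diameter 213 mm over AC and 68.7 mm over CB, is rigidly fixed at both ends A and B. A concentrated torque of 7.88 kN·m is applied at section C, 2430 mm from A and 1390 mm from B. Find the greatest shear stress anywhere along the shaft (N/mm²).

Compatibility: T_A·a/J_AC = T_B·b/J_CB with T_A + T_B = T₀.
J_AC = 2.02×10^-4 m⁴, J_CB = 2.19×10^-6 m⁴, so T_A = T₀·(J_AC/a)/((J_AC/a)+(J_CB/b)) = 7734 N·m, T_B = 146.3 N·m.
τ in each portion: τ_AC = 4.08×10^6 Pa, τ_CB = 2.30×10^6 Pa; maximum is in AC.
τ_max = T_AC·r/J = 7734·0.106/2.02×10^-4 = 4.076×10^6 Pa.

4.08 N/mm²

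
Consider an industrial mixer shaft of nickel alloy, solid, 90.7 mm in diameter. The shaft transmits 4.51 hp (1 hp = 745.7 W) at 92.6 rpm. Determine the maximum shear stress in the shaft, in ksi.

0.343 ksi

ω = 2π·92.6/60 = 9.697 rad/s, so T = P/ω = 4.51×745.7 / 9.697 = 346.8 N·m.
J = πd⁴/32 = π(0.0907)⁴/32 = 6.644×10^-6 m⁴.
τ_max = T·r/J = 346.8 × 0.0454 / 6.644×10^-6 = 2.367×10^6 Pa.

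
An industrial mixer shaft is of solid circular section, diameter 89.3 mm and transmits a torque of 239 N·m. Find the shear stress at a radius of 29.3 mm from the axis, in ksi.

J = πd⁴/32 = π(0.0893)⁴/32 = 6.243×10^-6 m⁴.
Shear stress varies linearly with radius: τ = T·r/J = 239.0 × 0.0293 / 6.243×10^-6 = 1.122×10^6 Pa.

0.163 ksi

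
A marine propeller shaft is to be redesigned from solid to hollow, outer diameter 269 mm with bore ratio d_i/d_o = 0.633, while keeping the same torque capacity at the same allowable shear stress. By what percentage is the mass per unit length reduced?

Equal τ_max and T ⇒ the solid shaft needs d_s³ = d_o³(1−k⁴), so d_s = 269·(1−0.633⁴)^(1/3) = 253.8 mm.
Area ratio A_h/A_s = d_o²(1−k²)/d_s² = (1−k²)/(1−k⁴)^(2/3) = 0.6735.
Mass saving = 1 − 0.6735 = 32.7 %.

32.7 %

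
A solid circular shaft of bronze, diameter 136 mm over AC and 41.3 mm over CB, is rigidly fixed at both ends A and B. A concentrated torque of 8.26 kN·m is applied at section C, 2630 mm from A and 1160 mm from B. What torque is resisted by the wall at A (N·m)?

8100 N·m

Compatibility: T_A·a/J_AC = T_B·b/J_CB with T_A + T_B = T₀.
J_AC = 3.36×10^-5 m⁴, J_CB = 2.86×10^-7 m⁴, so T_A = T₀·(J_AC/a)/((J_AC/a)+(J_CB/b)) = 8104 N·m, T_B = 156.3 N·m.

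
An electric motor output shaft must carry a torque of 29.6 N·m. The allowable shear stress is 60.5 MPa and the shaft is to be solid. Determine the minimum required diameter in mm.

For a solid shaft τ_max = 16T/(πd³), so d = (16T/(π τ_allow))^(1/3) = (16·29.60/(π·6.05×10^7))^(1/3) = 0.01356 m.

13.6 mm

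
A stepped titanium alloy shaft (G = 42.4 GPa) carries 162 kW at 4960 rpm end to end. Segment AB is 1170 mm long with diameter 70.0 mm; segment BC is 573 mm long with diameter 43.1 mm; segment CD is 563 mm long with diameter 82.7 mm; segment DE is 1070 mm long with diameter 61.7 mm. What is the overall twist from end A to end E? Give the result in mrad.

ω = 2π·4960/60 = 519.4 rad/s, so T = P/ω = 162×10³ / 519.4 = 311.9 N·m.
J_AB = π(0.0700)⁴/32 = 2.36×10^-6 m⁴; J_BC = π(0.0431)⁴/32 = 3.39×10^-7 m⁴; J_CD = π(0.0827)⁴/32 = 4.59×10^-6 m⁴; J_DE = π(0.0617)⁴/32 = 1.42×10^-6 m⁴.
θ = (T/G)·Σ L_i/J_i = (311.9/42.4×10⁹)·(1.17/2.36×10^-6 + 0.573/3.39×10^-7 + 0.563/4.59×10^-6 + 1.07/1.42×10^-6) = 0.02253 rad.

22.5 mrad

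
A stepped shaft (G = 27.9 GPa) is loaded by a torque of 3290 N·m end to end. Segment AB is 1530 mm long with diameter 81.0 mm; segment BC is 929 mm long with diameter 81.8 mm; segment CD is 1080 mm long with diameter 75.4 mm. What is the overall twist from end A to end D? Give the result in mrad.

108 mrad

J_AB = π(0.0810)⁴/32 = 4.23×10^-6 m⁴; J_BC = π(0.0818)⁴/32 = 4.40×10^-6 m⁴; J_CD = π(0.0754)⁴/32 = 3.17×10^-6 m⁴.
θ = (T/G)·Σ L_i/J_i = (3290/27.9×10⁹)·(1.53/4.23×10^-6 + 0.929/4.40×10^-6 + 1.08/3.17×10^-6) = 0.1077 rad.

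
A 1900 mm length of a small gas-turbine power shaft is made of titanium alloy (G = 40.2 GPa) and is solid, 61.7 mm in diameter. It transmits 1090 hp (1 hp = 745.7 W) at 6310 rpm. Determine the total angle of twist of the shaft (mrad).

ω = 2π·6310/60 = 660.8 rad/s, so T = P/ω = 1090×745.7 / 660.8 = 1230 N·m.
J = πd⁴/32 = π(0.0617)⁴/32 = 1.423×10^-6 m⁴.
θ = T·L/(G·J) = 1230 × 1.90 / (40.2×10⁹ × 1.423×10^-6) = 0.04086 rad.

40.9 mrad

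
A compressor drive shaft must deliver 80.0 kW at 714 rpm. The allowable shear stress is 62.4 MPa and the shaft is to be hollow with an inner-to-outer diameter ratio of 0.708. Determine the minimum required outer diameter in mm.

48.9 mm

ω = 2π·714/60 = 74.77 rad/s, so T = P/ω = 80.0×10³ / 74.77 = 1070 N·m.
For a hollow shaft with d_i/d_o = 0.708: τ_max = 16T/(π d_o³ (1−k⁴)), so d_o = [16T/(π τ_allow (1−k⁴))]^(1/3) = [16·1070/(π·6.24×10^7·0.7487)]^(1/3) = 0.04886 m.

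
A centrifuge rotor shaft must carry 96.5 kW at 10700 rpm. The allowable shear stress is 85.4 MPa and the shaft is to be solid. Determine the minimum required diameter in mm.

17.3 mm

ω = 2π·10700/60 = 1121 rad/s, so T = P/ω = 96.5×10³ / 1121 = 86.12 N·m.
For a solid shaft τ_max = 16T/(πd³), so d = (16T/(π τ_allow))^(1/3) = (16·86.12/(π·8.54×10^7))^(1/3) = 0.01725 m.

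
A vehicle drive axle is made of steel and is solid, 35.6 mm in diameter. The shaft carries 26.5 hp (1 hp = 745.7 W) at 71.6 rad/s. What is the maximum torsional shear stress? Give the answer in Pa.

3.12e7 Pa

ω = 71.6 rad/s, so T = P/ω = 26.5×745.7 / 71.60 = 276.0 N·m.
J = πd⁴/32 = π(0.0356)⁴/32 = 1.577×10^-7 m⁴.
τ_max = T·r/J = 276.0 × 0.0178 / 1.577×10^-7 = 3.115×10^7 Pa.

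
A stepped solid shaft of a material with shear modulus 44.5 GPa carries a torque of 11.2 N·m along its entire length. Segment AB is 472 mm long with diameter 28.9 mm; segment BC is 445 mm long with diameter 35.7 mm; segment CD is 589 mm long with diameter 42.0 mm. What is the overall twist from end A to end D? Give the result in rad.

J_AB = π(0.0289)⁴/32 = 6.85×10^-8 m⁴; J_BC = π(0.0357)⁴/32 = 1.59×10^-7 m⁴; J_CD = π(0.0420)⁴/32 = 3.05×10^-7 m⁴.
θ = (T/G)·Σ L_i/J_i = (11.20/44.5×10⁹)·(0.472/6.85×10^-8 + 0.445/1.59×10^-7 + 0.589/3.05×10^-7) = 2.922×10^-3 rad.

0.00292 rad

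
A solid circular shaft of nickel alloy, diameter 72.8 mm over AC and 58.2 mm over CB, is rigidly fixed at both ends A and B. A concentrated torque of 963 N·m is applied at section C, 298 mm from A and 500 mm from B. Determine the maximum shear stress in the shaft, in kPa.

10200 kPa

Compatibility: T_A·a/J_AC = T_B·b/J_CB with T_A + T_B = T₀.
J_AC = 2.76×10^-6 m⁴, J_CB = 1.13×10^-6 m⁴, so T_A = T₀·(J_AC/a)/((J_AC/a)+(J_CB/b)) = 774.5 N·m, T_B = 188.5 N·m.
τ in each portion: τ_AC = 1.02×10^7 Pa, τ_CB = 4.87×10^6 Pa; maximum is in AC.
τ_max = T_AC·r/J = 774.5·0.0364/2.76×10^-6 = 1.022×10^7 Pa.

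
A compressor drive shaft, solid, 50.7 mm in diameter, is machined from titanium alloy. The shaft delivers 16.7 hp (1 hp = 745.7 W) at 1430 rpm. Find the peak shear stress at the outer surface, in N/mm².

3.25 N/mm²

ω = 2π·1430/60 = 149.7 rad/s, so T = P/ω = 16.7×745.7 / 149.7 = 83.16 N·m.
J = πd⁴/32 = π(0.0507)⁴/32 = 6.487×10^-7 m⁴.
τ_max = T·r/J = 83.16 × 0.0254 / 6.487×10^-7 = 3.250×10^6 Pa.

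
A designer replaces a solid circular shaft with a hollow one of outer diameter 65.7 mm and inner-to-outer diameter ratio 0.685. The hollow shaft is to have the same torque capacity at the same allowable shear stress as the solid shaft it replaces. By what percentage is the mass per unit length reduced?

Equal τ_max and T ⇒ the solid shaft needs d_s³ = d_o³(1−k⁴), so d_s = 65.7·(1−0.685⁴)^(1/3) = 60.47 mm.
Area ratio A_h/A_s = d_o²(1−k²)/d_s² = (1−k²)/(1−k⁴)^(2/3) = 0.6265.
Mass saving = 1 − 0.6265 = 37.4 %.

37.4 %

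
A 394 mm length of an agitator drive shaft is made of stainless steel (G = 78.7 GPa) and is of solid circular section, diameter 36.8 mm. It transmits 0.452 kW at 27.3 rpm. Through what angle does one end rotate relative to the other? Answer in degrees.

0.252°

ω = 2π·27.3/60 = 2.859 rad/s, so T = P/ω = 0.452×10³ / 2.859 = 158.1 N·m.
J = πd⁴/32 = π(0.0368)⁴/32 = 1.800×10^-7 m⁴.
θ = T·L/(G·J) = 158.1 × 0.394 / (78.7×10⁹ × 1.800×10^-7) = 4.396×10^-3 rad.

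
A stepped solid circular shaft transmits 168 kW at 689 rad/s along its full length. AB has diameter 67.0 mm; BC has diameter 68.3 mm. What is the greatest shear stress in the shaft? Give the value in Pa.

4.13e6 Pa

ω = 689 rad/s, so T = P/ω = 168×10³ / 689.0 = 243.8 N·m.
Under the same torque, τ_max = 16T/(πd³) is largest where d is smallest — segment AB (d = 67.0 mm).
τ_max = 16·243.8/(π·(0.0670)³) = 4.129×10^6 Pa.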